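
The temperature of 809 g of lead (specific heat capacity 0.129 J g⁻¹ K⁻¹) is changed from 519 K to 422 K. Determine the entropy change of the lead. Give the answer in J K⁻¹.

ΔS = ∫dQ_rev/T = m c ln(T₂/T₁) = 809 × 0.129 × ln(422/519) = -21.6 J/K.

ΔS = -21.6 J/K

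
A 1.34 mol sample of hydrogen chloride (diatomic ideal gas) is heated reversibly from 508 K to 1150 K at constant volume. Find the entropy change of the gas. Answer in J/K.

ΔS = 22.8 J/K

At constant volume, ΔS = nC_V ln(T₂/T₁) with C_V = 5R/2 = 20.79 J mol⁻¹ K⁻¹.
ΔS = 1.34 × 20.79 × ln(1150/508) = 22.8 J/K.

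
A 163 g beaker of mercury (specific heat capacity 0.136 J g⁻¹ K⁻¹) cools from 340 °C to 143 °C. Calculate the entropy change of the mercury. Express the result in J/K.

ΔS = -8.59 J/K

In kelvin: T₁ = 613.15 K, T₂ = 416.15 K. ΔS = ∫dQ_rev/T = m c ln(T₂/T₁) = 163 × 0.136 × ln(416.15/613.15) = -8.59 J/K.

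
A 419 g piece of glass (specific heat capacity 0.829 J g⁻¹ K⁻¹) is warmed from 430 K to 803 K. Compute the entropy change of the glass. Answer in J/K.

ΔS = 217 J/K

ΔS = ∫dQ_rev/T = m c ln(T₂/T₁) = 419 × 0.829 × ln(803/430) = 217 J/K.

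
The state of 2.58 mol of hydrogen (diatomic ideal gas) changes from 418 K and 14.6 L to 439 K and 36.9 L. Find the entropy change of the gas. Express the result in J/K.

ΔS = 22.5 J/K

Entropy is a state function: ΔS = nC_V ln(T₂/T₁) + nR ln(V₂/V₁), with C_V = 5R/2 = 20.79 J mol⁻¹ K⁻¹ for a diatomic ideal gas.
ΔS = 2.58 × [20.79 × ln(439/418) + 8.314 × ln(36.9/14.6)] = 22.5 J/K.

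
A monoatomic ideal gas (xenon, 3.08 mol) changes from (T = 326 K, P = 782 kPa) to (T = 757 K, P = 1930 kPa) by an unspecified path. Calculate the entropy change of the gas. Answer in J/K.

ΔS = nC_p ln(T₂/T₁) − nR ln(P₂/P₁), with C_p = 5R/2 = 20.79 J mol⁻¹ K⁻¹ for a monoatomic ideal gas.
ΔS = 3.08 × [20.79 × ln(757/326) − 8.314 × ln(1930/782)] = 30.8 J/K.

ΔS = 30.8 J/K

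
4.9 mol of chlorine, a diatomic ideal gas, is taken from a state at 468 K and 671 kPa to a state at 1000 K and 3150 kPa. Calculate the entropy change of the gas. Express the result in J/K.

ΔS = nC_p ln(T₂/T₁) − nR ln(P₂/P₁), with C_p = 7R/2 = 29.1 J mol⁻¹ K⁻¹ for a diatomic ideal gas.
ΔS = 4.9 × [29.1 × ln(1000/468) − 8.314 × ln(3150/671)] = 45.3 J/K.

ΔS = 45.3 J/K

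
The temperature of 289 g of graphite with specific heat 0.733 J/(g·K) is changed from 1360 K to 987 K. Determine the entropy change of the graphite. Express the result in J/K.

ΔS = ∫dQ_rev/T = m c ln(T₂/T₁) = 289 × 0.733 × ln(987/1360) = -67.9 J/K.

ΔS = -67.9 J/K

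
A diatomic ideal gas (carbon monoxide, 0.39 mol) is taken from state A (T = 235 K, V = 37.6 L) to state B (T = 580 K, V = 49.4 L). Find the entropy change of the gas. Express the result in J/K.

ΔS = 8.21 J/K

Entropy is a state function: ΔS = nC_V ln(T₂/T₁) + nR ln(V₂/V₁), with C_V = 5R/2 = 20.79 J mol⁻¹ K⁻¹ for a diatomic ideal gas.
ΔS = 0.39 × [20.79 × ln(580/235) + 8.314 × ln(49.4/37.6)] = 8.21 J/K.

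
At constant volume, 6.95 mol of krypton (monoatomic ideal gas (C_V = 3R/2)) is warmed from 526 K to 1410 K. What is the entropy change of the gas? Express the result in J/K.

ΔS = 85.5 J/K

At constant volume, ΔS = nC_V ln(T₂/T₁) with C_V = 3R/2 = 12.47 J mol⁻¹ K⁻¹.
ΔS = 6.95 × 12.47 × ln(1410/526) = 85.5 J/K.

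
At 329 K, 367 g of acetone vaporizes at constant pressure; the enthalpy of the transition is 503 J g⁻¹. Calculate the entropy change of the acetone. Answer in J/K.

ΔS = 561 J/K

Heat absorbed by the substance: Q = mL = 367 × 503 = 184601 J.
At constant T, ΔS = Q_rev/T = 184601 / 329 = 561 J/K.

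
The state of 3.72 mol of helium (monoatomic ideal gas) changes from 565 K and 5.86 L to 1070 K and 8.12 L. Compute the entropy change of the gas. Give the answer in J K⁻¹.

Entropy is a state function: ΔS = nC_V ln(T₂/T₁) + nR ln(V₂/V₁), with C_V = 3R/2 = 12.47 J mol⁻¹ K⁻¹ for a monoatomic ideal gas.
ΔS = 3.72 × [12.47 × ln(1070/565) + 8.314 × ln(8.12/5.86)] = 39.7 J/K.

ΔS = 39.7 J/K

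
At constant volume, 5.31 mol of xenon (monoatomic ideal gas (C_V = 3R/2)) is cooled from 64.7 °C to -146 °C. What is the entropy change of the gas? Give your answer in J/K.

In kelvin: T₁ = 337.85 K, T₂ = 127.15 K. At constant volume, ΔS = nC_V ln(T₂/T₁) with C_V = 3R/2 = 12.47 J mol⁻¹ K⁻¹.
ΔS = 5.31 × 12.47 × ln(127.15/337.85) = -64.7 J/K.

ΔS = -64.7 J/K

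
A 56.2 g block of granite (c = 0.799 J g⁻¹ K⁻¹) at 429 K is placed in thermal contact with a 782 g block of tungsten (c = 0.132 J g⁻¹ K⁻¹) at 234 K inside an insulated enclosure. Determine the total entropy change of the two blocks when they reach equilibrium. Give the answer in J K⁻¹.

Energy balance: T_f = (m₁c₁T₁ + m₂c₂T₂)/(m₁c₁ + m₂c₂) = 293.11 K.
ΔS₁ = m₁c₁ ln(T_f/T₁) = 44.9038 × ln(293.11/429) = -17.1 J/K.
ΔS₂ = m₂c₂ ln(T_f/T₂) = 103.224 × ln(293.11/234) = 23.25 J/K.
ΔS_total = -17.1 + 23.25 = 6.15 J/K.

ΔS_total = 6.15 J/K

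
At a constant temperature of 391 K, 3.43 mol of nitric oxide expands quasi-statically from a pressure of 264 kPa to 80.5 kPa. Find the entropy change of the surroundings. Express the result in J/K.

ΔS_surr = -33.9 J/K

For an isothermal ideal gas ΔS_gas = nR ln(P₁/P₂) = 3.43 × 8.314 × ln(264/80.5) = 33.9 J/K.
The process is reversible, so ΔS_surr = −ΔS_gas = -33.9 J/K and ΔS_universe = 0.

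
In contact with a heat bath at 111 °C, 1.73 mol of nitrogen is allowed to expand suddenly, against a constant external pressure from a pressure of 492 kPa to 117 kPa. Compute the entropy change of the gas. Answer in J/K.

ΔS_gas = 20.7 J/K

Entropy is a state function, so ΔS_gas depends only on the end states.
For an isothermal ideal gas ΔS_gas = nR ln(P₁/P₂) = 1.73 × 8.314 × ln(492/117) = 20.7 J/K.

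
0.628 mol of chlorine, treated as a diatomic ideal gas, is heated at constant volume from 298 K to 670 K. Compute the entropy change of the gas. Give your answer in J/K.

ΔS = 10.6 J/K

At constant volume, ΔS = nC_V ln(T₂/T₁) with C_V = 5R/2 = 20.79 J mol⁻¹ K⁻¹.
ΔS = 0.628 × 20.79 × ln(670/298) = 10.6 J/K.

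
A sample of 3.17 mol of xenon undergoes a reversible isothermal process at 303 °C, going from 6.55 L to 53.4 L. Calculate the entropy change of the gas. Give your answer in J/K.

For an isothermal ideal gas ΔS_gas = nR ln(V₂/V₁) = 3.17 × 8.314 × ln(53.4/6.55) = 55.3 J/K.

ΔS_gas = 55.3 J/K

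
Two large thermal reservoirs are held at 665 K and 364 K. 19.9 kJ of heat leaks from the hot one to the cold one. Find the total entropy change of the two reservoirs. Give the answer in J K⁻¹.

ΔS_total = 24.7 J/K

ΔS_hot = −Q/T_H = −19900/665 = -29.925 J/K and ΔS_cold = +Q/T_C = 19900/364 = 54.67 J/K.
ΔS_total = -29.925 + 54.67 = 24.7 J/K, positive as the second law requires.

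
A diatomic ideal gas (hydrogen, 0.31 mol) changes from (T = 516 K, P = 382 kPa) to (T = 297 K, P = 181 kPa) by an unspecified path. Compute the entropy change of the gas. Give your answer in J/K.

ΔS = -3.06 J/K

ΔS = nC_p ln(T₂/T₁) − nR ln(P₂/P₁), with C_p = 7R/2 = 29.1 J mol⁻¹ K⁻¹ for a diatomic ideal gas.
ΔS = 0.31 × [29.1 × ln(297/516) − 8.314 × ln(181/382)] = -3.06 J/K.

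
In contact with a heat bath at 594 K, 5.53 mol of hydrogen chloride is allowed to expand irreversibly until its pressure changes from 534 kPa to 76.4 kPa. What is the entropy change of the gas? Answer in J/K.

ΔS_gas = 89.4 J/K

Entropy is a state function, so ΔS_gas depends only on the end states.
For an isothermal ideal gas ΔS_gas = nR ln(P₁/P₂) = 5.53 × 8.314 × ln(534/76.4) = 89.4 J/K.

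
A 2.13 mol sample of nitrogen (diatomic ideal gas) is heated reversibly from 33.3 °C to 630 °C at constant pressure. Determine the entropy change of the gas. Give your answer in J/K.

In kelvin: T₁ = 306.45 K, T₂ = 903.15 K. At constant pressure, ΔS = nC_p ln(T₂/T₁) with C_p = 7R/2 = 29.1 J mol⁻¹ K⁻¹.
ΔS = 2.13 × 29.1 × ln(903.15/306.45) = 67 J/K.

ΔS = 67 J/K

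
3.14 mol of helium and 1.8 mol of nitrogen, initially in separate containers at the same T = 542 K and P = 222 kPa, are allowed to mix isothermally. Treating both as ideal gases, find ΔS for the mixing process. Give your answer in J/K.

ΔS_mix = 26.9 J/K

Mole fractions: x_A = 3.14/4.94 = 0.636, x_B = 0.364.
ΔS_mix = −R(n_A ln x_A + n_B ln x_B) = −8.314 × (3.14 ln 0.636 + 1.8 ln 0.364) = 26.9 J/K.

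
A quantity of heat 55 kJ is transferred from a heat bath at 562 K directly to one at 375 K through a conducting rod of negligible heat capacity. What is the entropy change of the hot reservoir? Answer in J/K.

ΔS_hot = -97.9 J/K

The hot reservoir loses heat Q, so ΔS_hot = −Q/T_H = −55000/562 = -97.9 J/K.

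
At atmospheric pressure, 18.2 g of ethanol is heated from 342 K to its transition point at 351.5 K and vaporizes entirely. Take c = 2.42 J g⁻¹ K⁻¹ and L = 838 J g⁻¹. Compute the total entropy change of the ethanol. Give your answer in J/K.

Warming step: ΔS₁ = m c ln(T_tr/T_i) = 18.2 × 2.42 × ln(351.5/342) = 1.207 J/K.
Phase change: ΔS₂ = +mL/T_tr = 18.2 × 838 / 351.5 = 43.39 J/K.
ΔS_total = (1.207) + (43.39) = 44.6 J/K.

ΔS = 44.6 J/K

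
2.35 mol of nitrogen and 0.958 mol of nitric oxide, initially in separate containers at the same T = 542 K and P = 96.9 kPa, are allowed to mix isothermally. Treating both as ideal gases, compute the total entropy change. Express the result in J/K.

ΔS_mix = 16.6 J/K

Mole fractions: x_A = 2.35/3.31 = 0.71, x_B = 0.29.
ΔS_mix = −R(n_A ln x_A + n_B ln x_B) = −8.314 × (2.35 ln 0.71 + 0.958 ln 0.29) = 16.6 J/K.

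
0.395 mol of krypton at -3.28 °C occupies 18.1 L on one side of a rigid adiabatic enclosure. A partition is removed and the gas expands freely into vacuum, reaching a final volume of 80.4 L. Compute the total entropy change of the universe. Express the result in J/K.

ΔS_universe = 4.9 J/K

For an ideal gas in free expansion Q = 0 and W = 0, so T is unchanged.
Entropy is a state function; using a reversible isothermal path, ΔS_gas = nR ln(V₂/V₁) = 0.395 × 8.314 × ln(80.4/18.1) = 4.9 J/K.
The insulated surroundings exchange no heat, so ΔS_surr = 0 and ΔS_universe = ΔS_gas.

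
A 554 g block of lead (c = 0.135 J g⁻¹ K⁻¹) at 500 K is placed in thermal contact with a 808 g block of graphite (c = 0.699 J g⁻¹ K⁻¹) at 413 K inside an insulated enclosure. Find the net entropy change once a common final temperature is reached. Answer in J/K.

Energy balance: T_f = (m₁c₁T₁ + m₂c₂T₂)/(m₁c₁ + m₂c₂) = 423.17 K.
ΔS₁ = m₁c₁ ln(T_f/T₁) = 74.79 × ln(423.17/500) = -12.477 J/K.
ΔS₂ = m₂c₂ ln(T_f/T₂) = 564.792 × ln(423.17/413) = 13.744 J/K.
ΔS_total = -12.477 + 13.744 = 1.27 J/K.

ΔS_total = 1.27 J/K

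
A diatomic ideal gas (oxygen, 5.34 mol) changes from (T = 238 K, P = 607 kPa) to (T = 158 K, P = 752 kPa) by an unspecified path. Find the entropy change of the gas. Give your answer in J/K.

ΔS = nC_p ln(T₂/T₁) − nR ln(P₂/P₁), with C_p = 7R/2 = 29.1 J mol⁻¹ K⁻¹ for a diatomic ideal gas.
ΔS = 5.34 × [29.1 × ln(158/238) − 8.314 × ln(752/607)] = -73.2 J/K.

ΔS = -73.2 J/K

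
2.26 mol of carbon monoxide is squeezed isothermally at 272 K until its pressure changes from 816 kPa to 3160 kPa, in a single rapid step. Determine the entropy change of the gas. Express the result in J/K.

ΔS_gas = -25.4 J/K

Entropy is a state function, so ΔS_gas depends only on the end states.
For an isothermal ideal gas ΔS_gas = nR ln(P₁/P₂) = 2.26 × 8.314 × ln(816/3160) = -25.4 J/K.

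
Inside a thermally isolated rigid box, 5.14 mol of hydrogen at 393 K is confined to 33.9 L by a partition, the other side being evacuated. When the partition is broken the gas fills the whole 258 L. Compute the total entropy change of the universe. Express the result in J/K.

ΔS_universe = 86.7 J/K

No heat is exchanged and no work is done, so the ideal-gas temperature stays constant.
Entropy is a state function; using a reversible isothermal path, ΔS_gas = nR ln(V₂/V₁) = 5.14 × 8.314 × ln(258/33.9) = 86.7 J/K.
The insulated surroundings exchange no heat, so ΔS_surr = 0 and ΔS_universe = ΔS_gas.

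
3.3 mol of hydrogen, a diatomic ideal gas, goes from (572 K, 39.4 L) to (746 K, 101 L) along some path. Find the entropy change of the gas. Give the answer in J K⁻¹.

Entropy is a state function: ΔS = nC_V ln(T₂/T₁) + nR ln(V₂/V₁), with C_V = 5R/2 = 20.79 J mol⁻¹ K⁻¹ for a diatomic ideal gas.
ΔS = 3.3 × [20.79 × ln(746/572) + 8.314 × ln(101/39.4)] = 44 J/K.

ΔS = 44 J/K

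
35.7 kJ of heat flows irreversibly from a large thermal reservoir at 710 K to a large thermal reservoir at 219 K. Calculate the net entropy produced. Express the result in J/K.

ΔS_hot = −Q/T_H = −35700/710 = -50.28 J/K and ΔS_cold = +Q/T_C = 35700/219 = 163 J/K.
ΔS_total = -50.28 + 163 = 113 J/K, positive as the second law requires.

ΔS_total = 113 J/K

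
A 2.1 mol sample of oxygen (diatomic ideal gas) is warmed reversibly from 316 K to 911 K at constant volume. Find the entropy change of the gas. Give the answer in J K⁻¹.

ΔS = 46.2 J/K

At constant volume, ΔS = nC_V ln(T₂/T₁) with C_V = 5R/2 = 20.79 J mol⁻¹ K⁻¹.
ΔS = 2.1 × 20.79 × ln(911/316) = 46.2 J/K.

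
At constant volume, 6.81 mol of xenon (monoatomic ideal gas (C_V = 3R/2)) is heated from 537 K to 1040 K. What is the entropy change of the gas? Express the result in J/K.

ΔS = 56.1 J/K

At constant volume, ΔS = nC_V ln(T₂/T₁) with C_V = 3R/2 = 12.47 J mol⁻¹ K⁻¹.
ΔS = 6.81 × 12.47 × ln(1040/537) = 56.1 J/K.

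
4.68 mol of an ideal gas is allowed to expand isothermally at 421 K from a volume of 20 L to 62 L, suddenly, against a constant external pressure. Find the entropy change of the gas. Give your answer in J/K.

ΔS_gas = 44 J/K

Entropy is a state function, so ΔS_gas depends only on the end states.
For an isothermal ideal gas ΔS_gas = nR ln(V₂/V₁) = 4.68 × 8.314 × ln(62/20) = 44 J/K.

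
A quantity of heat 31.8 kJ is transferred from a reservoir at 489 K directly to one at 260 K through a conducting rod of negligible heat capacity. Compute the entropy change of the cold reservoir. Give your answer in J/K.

ΔS_cold = 122 J/K

The cold reservoir gains heat Q, so ΔS_cold = +Q/T_C = 31800/260 = 122 J/K.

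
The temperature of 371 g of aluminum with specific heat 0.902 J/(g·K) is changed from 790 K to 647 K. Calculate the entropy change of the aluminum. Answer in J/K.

ΔS = -66.8 J/K

ΔS = ∫dQ_rev/T = m c ln(T₂/T₁) = 371 × 0.902 × ln(647/790) = -66.8 J/K.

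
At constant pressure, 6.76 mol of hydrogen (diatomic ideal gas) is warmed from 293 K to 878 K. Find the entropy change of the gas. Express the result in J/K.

At constant pressure, ΔS = nC_p ln(T₂/T₁) with C_p = 7R/2 = 29.1 J mol⁻¹ K⁻¹.
ΔS = 6.76 × 29.1 × ln(878/293) = 216 J/K.

ΔS = 216 J/K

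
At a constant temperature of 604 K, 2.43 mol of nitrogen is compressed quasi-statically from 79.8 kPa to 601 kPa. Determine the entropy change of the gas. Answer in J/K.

ΔS_gas = -40.8 J/K

For an isothermal ideal gas ΔS_gas = nR ln(P₁/P₂) = 2.43 × 8.314 × ln(79.8/601) = -40.8 J/K.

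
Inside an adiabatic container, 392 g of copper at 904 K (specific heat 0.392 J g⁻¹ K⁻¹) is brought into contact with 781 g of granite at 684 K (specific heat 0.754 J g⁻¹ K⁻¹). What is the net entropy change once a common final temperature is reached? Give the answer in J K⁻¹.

ΔS_total = 5 J/K

Energy balance: T_f = (m₁c₁T₁ + m₂c₂T₂)/(m₁c₁ + m₂c₂) = 729.53 K.
ΔS₁ = m₁c₁ ln(T_f/T₁) = 153.664 × ln(729.53/904) = -32.95 J/K.
ΔS₂ = m₂c₂ ln(T_f/T₂) = 588.874 × ln(729.53/684) = 37.95 J/K.
ΔS_total = -32.95 + 37.95 = 5 J/K.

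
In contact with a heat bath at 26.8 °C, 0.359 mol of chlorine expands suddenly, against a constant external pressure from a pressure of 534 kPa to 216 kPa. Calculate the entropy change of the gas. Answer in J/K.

ΔS_gas = 2.7 J/K

Entropy is a state function, so ΔS_gas depends only on the end states.
For an isothermal ideal gas ΔS_gas = nR ln(P₁/P₂) = 0.359 × 8.314 × ln(534/216) = 2.7 J/K.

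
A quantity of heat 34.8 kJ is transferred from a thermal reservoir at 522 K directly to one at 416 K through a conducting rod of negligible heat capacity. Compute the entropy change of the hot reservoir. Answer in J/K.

The hot reservoir loses heat Q, so ΔS_hot = −Q/T_H = −34800/522 = -66.7 J/K.

ΔS_hot = -66.7 J/K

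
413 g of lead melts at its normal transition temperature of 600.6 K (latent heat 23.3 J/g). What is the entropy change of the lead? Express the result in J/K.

ΔS = 16 J/K

Heat absorbed by the substance: Q = mL = 413 × 23.3 = 9622.9 J.
At constant T, ΔS = Q_rev/T = 9622.9 / 600.6 = 16 J/K.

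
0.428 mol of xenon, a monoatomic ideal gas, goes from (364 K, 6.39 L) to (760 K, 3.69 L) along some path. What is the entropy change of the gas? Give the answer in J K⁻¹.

Entropy is a state function: ΔS = nC_V ln(T₂/T₁) + nR ln(V₂/V₁), with C_V = 3R/2 = 12.47 J mol⁻¹ K⁻¹ for a monoatomic ideal gas.
ΔS = 0.428 × [12.47 × ln(760/364) + 8.314 × ln(3.69/6.39)] = 1.98 J/K.

ΔS = 1.98 J/K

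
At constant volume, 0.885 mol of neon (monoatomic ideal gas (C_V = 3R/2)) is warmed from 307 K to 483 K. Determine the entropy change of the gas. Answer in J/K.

At constant volume, ΔS = nC_V ln(T₂/T₁) with C_V = 3R/2 = 12.47 J mol⁻¹ K⁻¹.
ΔS = 0.885 × 12.47 × ln(483/307) = 5 J/K.

ΔS = 5 J/K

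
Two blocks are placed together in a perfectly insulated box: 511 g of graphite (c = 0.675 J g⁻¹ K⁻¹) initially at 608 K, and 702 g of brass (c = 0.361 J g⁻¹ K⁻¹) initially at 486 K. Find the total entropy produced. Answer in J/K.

ΔS_total = 3.62 J/K

Energy balance: T_f = (m₁c₁T₁ + m₂c₂T₂)/(m₁c₁ + m₂c₂) = 556.33 K.
ΔS₁ = m₁c₁ ln(T_f/T₁) = 344.925 × ln(556.33/608) = -30.63 J/K.
ΔS₂ = m₂c₂ ln(T_f/T₂) = 253.422 × ln(556.33/486) = 34.25 J/K.
ΔS_total = -30.63 + 34.25 = 3.62 J/K.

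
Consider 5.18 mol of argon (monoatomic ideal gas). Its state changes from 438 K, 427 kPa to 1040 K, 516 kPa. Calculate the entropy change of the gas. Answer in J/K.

ΔS = nC_p ln(T₂/T₁) − nR ln(P₂/P₁), with C_p = 5R/2 = 20.79 J mol⁻¹ K⁻¹ for a monoatomic ideal gas.
ΔS = 5.18 × [20.79 × ln(1040/438) − 8.314 × ln(516/427)] = 85 J/K.

ΔS = 85 J/K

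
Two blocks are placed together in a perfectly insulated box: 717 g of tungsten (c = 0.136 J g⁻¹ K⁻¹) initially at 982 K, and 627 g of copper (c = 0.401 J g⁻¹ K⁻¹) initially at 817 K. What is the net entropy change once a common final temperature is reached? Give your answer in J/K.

ΔS_total = 1.22 J/K

Energy balance: T_f = (m₁c₁T₁ + m₂c₂T₂)/(m₁c₁ + m₂c₂) = 863.11 K.
ΔS₁ = m₁c₁ ln(T_f/T₁) = 97.512 × ln(863.11/982) = -12.58 J/K.
ΔS₂ = m₂c₂ ln(T_f/T₂) = 251.427 × ln(863.11/817) = 13.8 J/K.
ΔS_total = -12.58 + 13.8 = 1.22 J/K.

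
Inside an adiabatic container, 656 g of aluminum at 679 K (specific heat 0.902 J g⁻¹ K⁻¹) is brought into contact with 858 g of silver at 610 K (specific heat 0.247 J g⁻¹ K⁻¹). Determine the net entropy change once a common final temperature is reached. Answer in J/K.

ΔS_total = 0.881 J/K

Energy balance: T_f = (m₁c₁T₁ + m₂c₂T₂)/(m₁c₁ + m₂c₂) = 660.8 K.
ΔS₁ = m₁c₁ ln(T_f/T₁) = 591.712 × ln(660.8/679) = -16.073 J/K.
ΔS₂ = m₂c₂ ln(T_f/T₂) = 211.926 × ln(660.8/610) = 16.954 J/K.
ΔS_total = -16.073 + 16.954 = 0.881 J/K.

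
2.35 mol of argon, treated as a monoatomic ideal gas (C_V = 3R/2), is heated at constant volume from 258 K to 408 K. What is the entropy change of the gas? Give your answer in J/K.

At constant volume, ΔS = nC_V ln(T₂/T₁) with C_V = 3R/2 = 12.47 J mol⁻¹ K⁻¹.
ΔS = 2.35 × 12.47 × ln(408/258) = 13.4 J/K.

ΔS = 13.4 J/K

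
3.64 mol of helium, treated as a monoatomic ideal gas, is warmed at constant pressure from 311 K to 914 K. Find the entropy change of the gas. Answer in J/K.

At constant pressure, ΔS = nC_p ln(T₂/T₁) with C_p = 5R/2 = 20.79 J mol⁻¹ K⁻¹.
ΔS = 3.64 × 20.79 × ln(914/311) = 81.6 J/K.

ΔS = 81.6 J/K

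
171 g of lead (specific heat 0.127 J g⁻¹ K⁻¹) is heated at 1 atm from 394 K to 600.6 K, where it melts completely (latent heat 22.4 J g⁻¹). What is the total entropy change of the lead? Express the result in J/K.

Warming step: ΔS₁ = m c ln(T_tr/T_i) = 171 × 0.127 × ln(600.6/394) = 9.155 J/K.
Phase change: ΔS₂ = +mL/T_tr = 171 × 22.4 / 600.6 = 6.378 J/K.
ΔS_total = (9.155) + (6.378) = 15.5 J/K.

ΔS = 15.5 J/K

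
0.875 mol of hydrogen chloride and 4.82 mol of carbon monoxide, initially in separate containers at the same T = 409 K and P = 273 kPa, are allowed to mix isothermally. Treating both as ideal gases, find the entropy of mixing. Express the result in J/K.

Mole fractions: x_A = 0.875/5.7 = 0.154, x_B = 0.846.
ΔS_mix = −R(n_A ln x_A + n_B ln x_B) = −8.314 × (0.875 ln 0.154 + 4.82 ln 0.846) = 20.3 J/K.

ΔS_mix = 20.3 J/K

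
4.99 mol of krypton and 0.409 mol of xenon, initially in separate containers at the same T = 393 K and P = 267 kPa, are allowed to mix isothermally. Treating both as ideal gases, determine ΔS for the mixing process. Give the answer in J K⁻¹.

Mole fractions: x_A = 4.99/5.4 = 0.924, x_B = 0.0758.
ΔS_mix = −R(n_A ln x_A + n_B ln x_B) = −8.314 × (4.99 ln 0.924 + 0.409 ln 0.0758) = 12 J/K.

ΔS_mix = 12 J/K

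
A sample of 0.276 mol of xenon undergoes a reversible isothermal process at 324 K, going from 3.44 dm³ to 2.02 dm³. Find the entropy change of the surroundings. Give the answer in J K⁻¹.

ΔS_surr = 1.22 J/K

For an isothermal ideal gas ΔS_gas = nR ln(V₂/V₁) = 0.276 × 8.314 × ln(2.02/3.44) = -1.22 J/K.
The process is reversible, so ΔS_surr = −ΔS_gas = 1.22 J/K and ΔS_universe = 0.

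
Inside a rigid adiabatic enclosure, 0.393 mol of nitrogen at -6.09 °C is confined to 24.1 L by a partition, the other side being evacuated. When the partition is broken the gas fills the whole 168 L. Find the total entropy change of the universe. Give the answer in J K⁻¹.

No heat is exchanged and no work is done, so the ideal-gas temperature stays constant.
Entropy is a state function; using a reversible isothermal path, ΔS_gas = nR ln(V₂/V₁) = 0.393 × 8.314 × ln(168/24.1) = 6.34 J/K.
The insulated surroundings exchange no heat, so ΔS_surr = 0 and ΔS_universe = ΔS_gas.

ΔS_universe = 6.34 J/K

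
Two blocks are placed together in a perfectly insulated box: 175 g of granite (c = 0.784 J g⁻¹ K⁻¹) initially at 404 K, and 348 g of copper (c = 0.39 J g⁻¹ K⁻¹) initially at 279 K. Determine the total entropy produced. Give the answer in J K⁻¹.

Energy balance: T_f = (m₁c₁T₁ + m₂c₂T₂)/(m₁c₁ + m₂c₂) = 341.84 K.
ΔS₁ = m₁c₁ ln(T_f/T₁) = 137.2 × ln(341.84/404) = -22.92 J/K.
ΔS₂ = m₂c₂ ln(T_f/T₂) = 135.72 × ln(341.84/279) = 27.57 J/K.
ΔS_total = -22.92 + 27.57 = 4.65 J/K.

ΔS_total = 4.65 J/K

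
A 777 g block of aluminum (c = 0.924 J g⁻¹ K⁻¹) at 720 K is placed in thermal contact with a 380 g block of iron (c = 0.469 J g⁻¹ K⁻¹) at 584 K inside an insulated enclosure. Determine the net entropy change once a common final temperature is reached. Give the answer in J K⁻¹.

Energy balance: T_f = (m₁c₁T₁ + m₂c₂T₂)/(m₁c₁ + m₂c₂) = 692.95 K.
ΔS₁ = m₁c₁ ln(T_f/T₁) = 717.948 × ln(692.95/720) = -27.49 J/K.
ΔS₂ = m₂c₂ ln(T_f/T₂) = 178.22 × ln(692.95/584) = 30.49 J/K.
ΔS_total = -27.49 + 30.49 = 3 J/K.

ΔS_total = 3 J/K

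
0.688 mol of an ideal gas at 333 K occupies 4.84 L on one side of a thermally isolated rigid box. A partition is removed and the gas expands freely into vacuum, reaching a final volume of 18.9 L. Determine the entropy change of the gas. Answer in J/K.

No heat is exchanged and no work is done, so the ideal-gas temperature stays constant.
Entropy is a state function; using a reversible isothermal path, ΔS_gas = nR ln(V₂/V₁) = 0.688 × 8.314 × ln(18.9/4.84) = 7.79 J/K.

ΔS_gas = 7.79 J/K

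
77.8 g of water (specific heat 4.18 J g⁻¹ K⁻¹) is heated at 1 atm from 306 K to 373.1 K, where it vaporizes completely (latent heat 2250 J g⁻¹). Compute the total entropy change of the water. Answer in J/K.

ΔS = 534 J/K

Warming step: ΔS₁ = m c ln(T_tr/T_i) = 77.8 × 4.18 × ln(373.1/306) = 64.48 J/K.
Phase change: ΔS₂ = +mL/T_tr = 77.8 × 2250 / 373.1 = 469.2 J/K.
ΔS_total = (64.48) + (469.2) = 534 J/K.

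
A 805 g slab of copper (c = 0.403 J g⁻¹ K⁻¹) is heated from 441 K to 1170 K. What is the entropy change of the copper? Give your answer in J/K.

ΔS = 317 J/K

ΔS = ∫dQ_rev/T = m c ln(T₂/T₁) = 805 × 0.403 × ln(1170/441) = 317 J/K.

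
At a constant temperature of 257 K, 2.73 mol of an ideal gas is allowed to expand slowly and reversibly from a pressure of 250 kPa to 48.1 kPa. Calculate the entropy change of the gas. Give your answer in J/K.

For an isothermal ideal gas ΔS_gas = nR ln(P₁/P₂) = 2.73 × 8.314 × ln(250/48.1) = 37.4 J/K.

ΔS_gas = 37.4 J/K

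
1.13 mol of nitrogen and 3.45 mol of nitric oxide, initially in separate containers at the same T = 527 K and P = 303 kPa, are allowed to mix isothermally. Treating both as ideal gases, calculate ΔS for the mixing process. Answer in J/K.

ΔS_mix = 21.3 J/K

Mole fractions: x_A = 1.13/4.58 = 0.247, x_B = 0.753.
ΔS_mix = −R(n_A ln x_A + n_B ln x_B) = −8.314 × (1.13 ln 0.247 + 3.45 ln 0.753) = 21.3 J/K.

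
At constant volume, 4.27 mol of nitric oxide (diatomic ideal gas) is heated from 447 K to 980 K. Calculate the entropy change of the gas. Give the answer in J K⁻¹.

ΔS = 69.7 J/K

At constant volume, ΔS = nC_V ln(T₂/T₁) with C_V = 5R/2 = 20.79 J mol⁻¹ K⁻¹.
ΔS = 4.27 × 20.79 × ln(980/447) = 69.7 J/K.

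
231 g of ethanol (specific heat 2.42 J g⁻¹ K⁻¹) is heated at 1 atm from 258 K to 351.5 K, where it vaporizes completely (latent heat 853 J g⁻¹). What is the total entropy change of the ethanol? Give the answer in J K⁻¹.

Warming step: ΔS₁ = m c ln(T_tr/T_i) = 231 × 2.42 × ln(351.5/258) = 172.88 J/K.
Phase change: ΔS₂ = +mL/T_tr = 231 × 853 / 351.5 = 560.58 J/K.
ΔS_total = (172.88) + (560.58) = 733 J/K.

ΔS = 733 J/K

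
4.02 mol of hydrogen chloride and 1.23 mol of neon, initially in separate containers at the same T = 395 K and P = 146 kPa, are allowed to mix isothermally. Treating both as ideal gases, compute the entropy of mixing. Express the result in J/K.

ΔS_mix = 23.8 J/K

Mole fractions: x_A = 4.02/5.25 = 0.766, x_B = 0.234.
ΔS_mix = −R(n_A ln x_A + n_B ln x_B) = −8.314 × (4.02 ln 0.766 + 1.23 ln 0.234) = 23.8 J/K.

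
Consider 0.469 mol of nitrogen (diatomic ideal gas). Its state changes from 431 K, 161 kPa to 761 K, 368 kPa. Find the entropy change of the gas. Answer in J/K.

ΔS = 4.54 J/K

ΔS = nC_p ln(T₂/T₁) − nR ln(P₂/P₁), with C_p = 7R/2 = 29.1 J mol⁻¹ K⁻¹ for a diatomic ideal gas.
ΔS = 0.469 × [29.1 × ln(761/431) − 8.314 × ln(368/161)] = 4.54 J/K.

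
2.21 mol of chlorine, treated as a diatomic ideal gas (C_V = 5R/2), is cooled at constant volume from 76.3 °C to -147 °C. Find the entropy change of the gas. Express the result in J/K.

In kelvin: T₁ = 349.45 K, T₂ = 126.15 K. At constant volume, ΔS = nC_V ln(T₂/T₁) with C_V = 5R/2 = 20.79 J mol⁻¹ K⁻¹.
ΔS = 2.21 × 20.79 × ln(126.15/349.45) = -46.8 J/K.

ΔS = -46.8 J/K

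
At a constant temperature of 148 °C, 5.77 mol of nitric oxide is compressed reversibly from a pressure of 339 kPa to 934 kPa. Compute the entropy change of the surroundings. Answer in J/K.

For an isothermal ideal gas ΔS_gas = nR ln(P₁/P₂) = 5.77 × 8.314 × ln(339/934) = -48.6 J/K.
The process is reversible, so ΔS_surr = −ΔS_gas = 48.6 J/K and ΔS_universe = 0.

ΔS_surr = 48.6 J/K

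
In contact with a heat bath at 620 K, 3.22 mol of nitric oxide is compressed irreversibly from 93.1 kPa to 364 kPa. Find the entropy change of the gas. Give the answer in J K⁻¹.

Entropy is a state function, so ΔS_gas depends only on the end states.
For an isothermal ideal gas ΔS_gas = nR ln(P₁/P₂) = 3.22 × 8.314 × ln(93.1/364) = -36.5 J/K.

ΔS_gas = -36.5 J/K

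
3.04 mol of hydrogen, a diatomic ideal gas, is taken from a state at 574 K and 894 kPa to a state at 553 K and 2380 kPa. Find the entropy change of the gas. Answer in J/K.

ΔS = -28 J/K

ΔS = nC_p ln(T₂/T₁) − nR ln(P₂/P₁), with C_p = 7R/2 = 29.1 J mol⁻¹ K⁻¹ for a diatomic ideal gas.
ΔS = 3.04 × [29.1 × ln(553/574) − 8.314 × ln(2380/894)] = -28 J/K.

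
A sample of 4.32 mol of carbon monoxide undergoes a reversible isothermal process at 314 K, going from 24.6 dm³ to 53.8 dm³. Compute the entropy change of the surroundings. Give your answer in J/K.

ΔS_surr = -28.1 J/K

For an isothermal ideal gas ΔS_gas = nR ln(V₂/V₁) = 4.32 × 8.314 × ln(53.8/24.6) = 28.1 J/K.
The process is reversible, so ΔS_surr = −ΔS_gas = -28.1 J/K and ΔS_universe = 0.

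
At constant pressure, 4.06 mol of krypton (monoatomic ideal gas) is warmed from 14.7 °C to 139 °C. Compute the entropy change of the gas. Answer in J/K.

ΔS = 30.3 J/K

In kelvin: T₁ = 287.85 K, T₂ = 412.15 K. At constant pressure, ΔS = nC_p ln(T₂/T₁) with C_p = 5R/2 = 20.79 J mol⁻¹ K⁻¹.
ΔS = 4.06 × 20.79 × ln(412.15/287.85) = 30.3 J/K.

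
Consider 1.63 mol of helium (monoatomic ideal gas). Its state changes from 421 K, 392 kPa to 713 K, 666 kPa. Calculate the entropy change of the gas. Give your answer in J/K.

ΔS = 10.7 J/K

ΔS = nC_p ln(T₂/T₁) − nR ln(P₂/P₁), with C_p = 5R/2 = 20.79 J mol⁻¹ K⁻¹ for a monoatomic ideal gas.
ΔS = 1.63 × [20.79 × ln(713/421) − 8.314 × ln(666/392)] = 10.7 J/K.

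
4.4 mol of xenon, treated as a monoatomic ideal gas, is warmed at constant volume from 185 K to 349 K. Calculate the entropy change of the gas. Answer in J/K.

At constant volume, ΔS = nC_V ln(T₂/T₁) with C_V = 3R/2 = 12.47 J mol⁻¹ K⁻¹.
ΔS = 4.4 × 12.47 × ln(349/185) = 34.8 J/K.

ΔS = 34.8 J/K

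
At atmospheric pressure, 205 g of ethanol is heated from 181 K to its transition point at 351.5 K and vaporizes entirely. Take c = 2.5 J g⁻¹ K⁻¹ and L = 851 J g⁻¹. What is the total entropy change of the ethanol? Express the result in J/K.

ΔS = 836 J/K

Warming step: ΔS₁ = m c ln(T_tr/T_i) = 205 × 2.5 × ln(351.5/181) = 340.2 J/K.
Phase change: ΔS₂ = +mL/T_tr = 205 × 851 / 351.5 = 496.3 J/K.
ΔS_total = (340.2) + (496.3) = 836 J/K.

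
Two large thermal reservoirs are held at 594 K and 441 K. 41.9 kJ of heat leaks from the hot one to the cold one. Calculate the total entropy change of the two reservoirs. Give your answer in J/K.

ΔS_hot = −Q/T_H = −41900/594 = -70.54 J/K and ΔS_cold = +Q/T_C = 41900/441 = 95.01 J/K.
ΔS_total = -70.54 + 95.01 = 24.5 J/K, positive as the second law requires.

ΔS_total = 24.5 J/K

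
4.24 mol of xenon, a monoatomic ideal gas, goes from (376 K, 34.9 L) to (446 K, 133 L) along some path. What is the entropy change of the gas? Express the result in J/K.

ΔS = 56.2 J/K

Entropy is a state function: ΔS = nC_V ln(T₂/T₁) + nR ln(V₂/V₁), with C_V = 3R/2 = 12.47 J mol⁻¹ K⁻¹ for a monoatomic ideal gas.
ΔS = 4.24 × [12.47 × ln(446/376) + 8.314 × ln(133/34.9)] = 56.2 J/K.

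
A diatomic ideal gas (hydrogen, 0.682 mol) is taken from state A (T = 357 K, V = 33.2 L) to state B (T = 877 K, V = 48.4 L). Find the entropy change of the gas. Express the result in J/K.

Entropy is a state function: ΔS = nC_V ln(T₂/T₁) + nR ln(V₂/V₁), with C_V = 5R/2 = 20.79 J mol⁻¹ K⁻¹ for a diatomic ideal gas.
ΔS = 0.682 × [20.79 × ln(877/357) + 8.314 × ln(48.4/33.2)] = 14.9 J/K.

ΔS = 14.9 J/K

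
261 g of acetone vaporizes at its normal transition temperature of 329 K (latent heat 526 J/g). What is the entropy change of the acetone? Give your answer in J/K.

Heat absorbed by the substance: Q = mL = 261 × 526 = 137286 J.
At constant T, ΔS = Q_rev/T = 137286 / 329 = 417 J/K.

ΔS = 417 J/K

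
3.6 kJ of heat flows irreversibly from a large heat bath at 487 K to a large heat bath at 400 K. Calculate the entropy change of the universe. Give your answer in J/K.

ΔS_hot = −Q/T_H = −3600/487 = -7.392 J/K and ΔS_cold = +Q/T_C = 3600/400 = 9 J/K.
ΔS_total = -7.392 + 9 = 1.61 J/K, positive as the second law requires.

ΔS_total = 1.61 J/K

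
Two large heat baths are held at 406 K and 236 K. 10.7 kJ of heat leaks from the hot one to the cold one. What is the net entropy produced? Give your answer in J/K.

ΔS_total = 19 J/K

ΔS_hot = −Q/T_H = −10700/406 = -26.35 J/K and ΔS_cold = +Q/T_C = 10700/236 = 45.34 J/K.
ΔS_total = -26.35 + 45.34 = 19 J/K, positive as the second law requires.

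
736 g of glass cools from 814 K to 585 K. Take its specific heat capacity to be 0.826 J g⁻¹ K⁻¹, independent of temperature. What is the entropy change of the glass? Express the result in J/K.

ΔS = ∫dQ_rev/T = m c ln(T₂/T₁) = 736 × 0.826 × ln(585/814) = -201 J/K.

ΔS = -201 J/K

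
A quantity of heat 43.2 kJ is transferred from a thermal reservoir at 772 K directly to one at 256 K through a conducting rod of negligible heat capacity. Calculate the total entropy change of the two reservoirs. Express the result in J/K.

ΔS_hot = −Q/T_H = −43200/772 = -55.96 J/K and ΔS_cold = +Q/T_C = 43200/256 = 168.8 J/K.
ΔS_total = -55.96 + 168.8 = 113 J/K, positive as the second law requires.

ΔS_total = 113 J/K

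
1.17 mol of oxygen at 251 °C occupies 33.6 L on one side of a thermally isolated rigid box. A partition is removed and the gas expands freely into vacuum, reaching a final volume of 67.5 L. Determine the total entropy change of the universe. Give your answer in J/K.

ΔS_universe = 6.79 J/K

No heat is exchanged and no work is done, so the ideal-gas temperature stays constant.
Entropy is a state function; using a reversible isothermal path, ΔS_gas = nR ln(V₂/V₁) = 1.17 × 8.314 × ln(67.5/33.6) = 6.79 J/K.
The insulated surroundings exchange no heat, so ΔS_surr = 0 and ΔS_universe = ΔS_gas.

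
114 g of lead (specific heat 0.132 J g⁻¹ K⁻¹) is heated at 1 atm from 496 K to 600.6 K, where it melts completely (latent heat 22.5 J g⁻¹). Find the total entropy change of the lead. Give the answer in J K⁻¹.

ΔS = 7.15 J/K

Warming step: ΔS₁ = m c ln(T_tr/T_i) = 114 × 0.132 × ln(600.6/496) = 2.879 J/K.
Phase change: ΔS₂ = +mL/T_tr = 114 × 22.5 / 600.6 = 4.271 J/K.
ΔS_total = (2.879) + (4.271) = 7.15 J/K.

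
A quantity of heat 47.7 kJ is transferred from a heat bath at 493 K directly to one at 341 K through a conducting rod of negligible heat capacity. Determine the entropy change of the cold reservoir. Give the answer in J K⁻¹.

The cold reservoir gains heat Q, so ΔS_cold = +Q/T_C = 47700/341 = 140 J/K.

ΔS_cold = 140 J/K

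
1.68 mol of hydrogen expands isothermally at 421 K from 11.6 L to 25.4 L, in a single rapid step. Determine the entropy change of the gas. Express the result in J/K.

ΔS_gas = 10.9 J/K

Entropy is a state function, so ΔS_gas depends only on the end states.
For an isothermal ideal gas ΔS_gas = nR ln(V₂/V₁) = 1.68 × 8.314 × ln(25.4/11.6) = 10.9 J/K.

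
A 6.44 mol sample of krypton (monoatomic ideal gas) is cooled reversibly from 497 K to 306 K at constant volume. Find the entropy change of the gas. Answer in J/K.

ΔS = -39 J/K

At constant volume, ΔS = nC_V ln(T₂/T₁) with C_V = 3R/2 = 12.47 J mol⁻¹ K⁻¹.
ΔS = 6.44 × 12.47 × ln(306/497) = -39 J/K.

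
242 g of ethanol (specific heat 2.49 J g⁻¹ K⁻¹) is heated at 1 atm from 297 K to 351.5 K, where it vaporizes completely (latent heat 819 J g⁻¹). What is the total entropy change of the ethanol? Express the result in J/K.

ΔS = 665 J/K

Warming step: ΔS₁ = m c ln(T_tr/T_i) = 242 × 2.49 × ln(351.5/297) = 101.5 J/K.
Phase change: ΔS₂ = +mL/T_tr = 242 × 819 / 351.5 = 563.9 J/K.
ΔS_total = (101.5) + (563.9) = 665 J/K.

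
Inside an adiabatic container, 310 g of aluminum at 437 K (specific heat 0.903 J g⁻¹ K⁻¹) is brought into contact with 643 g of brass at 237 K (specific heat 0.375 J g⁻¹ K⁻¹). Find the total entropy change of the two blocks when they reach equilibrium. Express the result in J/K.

Energy balance: T_f = (m₁c₁T₁ + m₂c₂T₂)/(m₁c₁ + m₂c₂) = 344.45 K.
ΔS₁ = m₁c₁ ln(T_f/T₁) = 279.93 × ln(344.45/437) = -66.62 J/K.
ΔS₂ = m₂c₂ ln(T_f/T₂) = 241.125 × ln(344.45/237) = 90.15 J/K.
ΔS_total = -66.62 + 90.15 = 23.5 J/K.

ΔS_total = 23.5 J/K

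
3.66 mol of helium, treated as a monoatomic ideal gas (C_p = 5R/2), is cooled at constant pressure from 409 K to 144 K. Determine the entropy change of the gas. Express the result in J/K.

ΔS = -79.4 J/K

At constant pressure, ΔS = nC_p ln(T₂/T₁) with C_p = 5R/2 = 20.79 J mol⁻¹ K⁻¹.
ΔS = 3.66 × 20.79 × ln(144/409) = -79.4 J/K.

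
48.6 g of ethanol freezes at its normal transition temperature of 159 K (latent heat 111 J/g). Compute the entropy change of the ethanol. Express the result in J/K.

ΔS = -33.9 J/K

Heat released by the substance: Q = −mL = −48.6 × 111 = −5394.6 J.
At constant T, ΔS = Q_rev/T = −5394.6 / 159 = -33.9 J/K.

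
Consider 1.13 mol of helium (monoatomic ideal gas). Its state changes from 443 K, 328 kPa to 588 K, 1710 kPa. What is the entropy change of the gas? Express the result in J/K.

ΔS = -8.86 J/K

ΔS = nC_p ln(T₂/T₁) − nR ln(P₂/P₁), with C_p = 5R/2 = 20.79 J mol⁻¹ K⁻¹ for a monoatomic ideal gas.
ΔS = 1.13 × [20.79 × ln(588/443) − 8.314 × ln(1710/328)] = -8.86 J/K.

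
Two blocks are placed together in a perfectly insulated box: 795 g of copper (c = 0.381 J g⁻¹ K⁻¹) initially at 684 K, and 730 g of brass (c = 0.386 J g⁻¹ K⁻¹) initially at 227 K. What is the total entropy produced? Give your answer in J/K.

ΔS_total = 83.6 J/K

Energy balance: T_f = (m₁c₁T₁ + m₂c₂T₂)/(m₁c₁ + m₂c₂) = 463.75 K.
ΔS₁ = m₁c₁ ln(T_f/T₁) = 302.895 × ln(463.75/684) = -117.7 J/K.
ΔS₂ = m₂c₂ ln(T_f/T₂) = 281.78 × ln(463.75/227) = 201.3 J/K.
ΔS_total = -117.7 + 201.3 = 83.6 J/K.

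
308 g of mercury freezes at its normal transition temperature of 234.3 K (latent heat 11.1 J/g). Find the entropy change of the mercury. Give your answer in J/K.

Heat released by the substance: Q = −mL = −308 × 11.1 = −3418.8 J.
At constant T, ΔS = Q_rev/T = −3418.8 / 234.3 = -14.6 J/K.

ΔS = -14.6 J/K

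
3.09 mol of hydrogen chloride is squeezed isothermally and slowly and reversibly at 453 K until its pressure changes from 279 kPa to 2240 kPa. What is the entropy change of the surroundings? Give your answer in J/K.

ΔS_surr = 53.5 J/K

For an isothermal ideal gas ΔS_gas = nR ln(P₁/P₂) = 3.09 × 8.314 × ln(279/2240) = -53.5 J/K.
The process is reversible, so ΔS_surr = −ΔS_gas = 53.5 J/K and ΔS_universe = 0.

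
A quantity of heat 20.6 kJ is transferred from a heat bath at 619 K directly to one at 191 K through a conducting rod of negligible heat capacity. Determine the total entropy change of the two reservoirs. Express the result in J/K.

ΔS_hot = −Q/T_H = −20600/619 = -33.28 J/K and ΔS_cold = +Q/T_C = 20600/191 = 107.9 J/K.
ΔS_total = -33.28 + 107.9 = 74.6 J/K, positive as the second law requires.

ΔS_total = 74.6 J/K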